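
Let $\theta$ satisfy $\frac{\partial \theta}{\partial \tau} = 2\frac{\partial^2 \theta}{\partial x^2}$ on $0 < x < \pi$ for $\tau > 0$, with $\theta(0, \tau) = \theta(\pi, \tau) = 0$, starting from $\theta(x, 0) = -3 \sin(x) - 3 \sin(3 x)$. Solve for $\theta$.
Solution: Separating variables: $\theta = \sum c_n e^{-2n^2\tau} \sin(nx)$. From $\theta(x,0) = -3 \sin(x) - 3 \sin(3 x)$: $c_1=-3, c_3=-3$.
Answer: $\theta(x, \tau) = -3 e^{-2 \tau} \sin(x) - 3 e^{-18 \tau} \sin(3 x)$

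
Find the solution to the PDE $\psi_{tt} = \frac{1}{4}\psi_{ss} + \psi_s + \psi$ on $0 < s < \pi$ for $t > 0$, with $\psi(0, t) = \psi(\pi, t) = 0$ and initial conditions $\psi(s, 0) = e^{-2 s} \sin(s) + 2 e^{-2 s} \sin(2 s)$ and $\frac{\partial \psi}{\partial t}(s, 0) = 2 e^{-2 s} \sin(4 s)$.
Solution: Substitute $\psi = e^{-2s}u$.
Then $\psi_s = e^{-2s}(u_s - 2u)$, $\psi_{ss} = e^{-2s}(u_{ss} - 4u_s + 4u)$, $\psi_{tt} = e^{-2s}u_{tt}$; substituting and dividing by $e^{-2s}$, the lower-order terms cancel: $u_{tt} = \frac{1}{4}u_{ss}$ (standard wave equation).
Data for $u$: $u(s,0) = e^{2s}\psi(s,0) = \sin(s) + 2 \sin(2 s)$; $u_t(s,0) = e^{2s}\psi_t(s,0) = 2 \sin(4 s)$. The boundary conditions carry over: $u(0,t) = u(\pi,t) = 0$.
Separating variables: $u = \sum [A_n \cos(\omega_n t) + B_n \sin(\omega_n t)] \sin(ns)$, $\omega_n = n/2$. From ICs ($B_n$ = velocity coefficient / $\omega_n$): $A_1=1, A_2=2, B_4=1$.
So $u(s,t) = \sin(s) \cos(t/2) + 2 \sin(2 s) \cos(t) + \sin(4 s) \sin(2 t)$, and $\psi(s,t) = e^{-2s}u(s,t)$.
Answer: $\psi(s, t) = e^{-2 s} \sin(s) \cos(t/2) + 2 e^{-2 s} \sin(2 s) \cos(t) + e^{-2 s} \sin(4 s) \sin(2 t)$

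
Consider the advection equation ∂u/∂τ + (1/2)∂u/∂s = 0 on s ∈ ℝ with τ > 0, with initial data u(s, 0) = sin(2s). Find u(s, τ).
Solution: By characteristics (ds/dτ = 1/2), u(s,τ) = f(s - (1/2)τ) with f = u(·, 0).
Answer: u(s, τ) = sin(2s - τ)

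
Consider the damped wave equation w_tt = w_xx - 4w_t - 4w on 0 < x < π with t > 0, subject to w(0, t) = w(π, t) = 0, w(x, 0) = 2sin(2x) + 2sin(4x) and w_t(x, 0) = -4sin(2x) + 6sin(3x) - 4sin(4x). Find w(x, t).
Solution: Substitute w = exp(-2t)u, i.e. u = exp(2t)w.
By the product rule, w_t = exp(-2t)(u_t - 2u), w_tt = exp(-2t)(u_tt - 4u_t + 4u), w_xx = exp(-2t)u_xx.
Substituting into the PDE and dividing by exp(-2t): u_tt - 4u_t + 4u = u_xx - 4(u_t - 2u) - 4u.
The lower-order terms cancel, leaving the standard wave equation u_tt = u_xx.
Initial data for u: u(x,0) = w(x,0) = 2sin(2x) + 2sin(4x); u_t(x,0) = w_t(x,0) + 2w(x,0) = 6sin(3x). The boundary conditions carry over: u(0,t) = u(π,t) = 0.
Solve for u:
  Using separation of variables u = X(x)T(t):
  Eigenfunctions: sin(nx), n = 1, 2, 3, ...
  General solution: u(x, t) = Σ [A_n cos(n t) + B_n sin(n t)] sin(nx)
  From u(x,0) = 2sin(2x) + 2sin(4x): A_2=2, A_4=2. From u_t(x,0) = 6sin(3x), using u_t(x,0) = Σ ω_n B_n sin(nx) with ω_n = n: B_3 = 6/3 = 2.
Hence u(x,t) = 2sin(3t)sin(3x) + 2sin(2x)cos(2t) + 2sin(4x)cos(4t).
Transform back: w(x,t) = exp(-2t)u(x,t).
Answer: w(x, t) = 2exp(-2t)sin(3t)sin(3x) + 2exp(-2t)sin(2x)cos(2t) + 2exp(-2t)sin(4x)cos(4t)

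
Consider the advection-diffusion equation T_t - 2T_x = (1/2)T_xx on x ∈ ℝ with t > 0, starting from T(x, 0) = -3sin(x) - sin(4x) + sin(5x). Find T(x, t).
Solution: Moving frame: η = x + 2t, σ = t, T = u(η,σ), so T_t = u_σ + 2u_η and T_xx = u_ηη.
Hence T_t - 2T_x = u_σ and the PDE becomes the heat equation u_σ = (1/2)u_ηη on η ∈ ℝ.
Initial data: u(η,0) = T(η,0) = -3sin(η) - sin(4η) + sin(5η). Each mode sin(nη) decays as exp(-n²σ/2) on ℝ, so u(η,σ) = Σ c_n exp(-n²σ/2) sin(nη) with c_1=-3, c_4=-1, c_5=1: u(η,σ) = -exp(-8σ)sin(4η) - 3exp(-σ/2)sin(η) + exp(-25σ/2)sin(5η).
Substituting back: T(x,t) = u(x + 2t, t).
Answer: T(x, t) = -exp(-8t)sin(8t + 4x) - 3exp(-t/2)sin(2t + x) + exp(-25t/2)sin(10t + 5x)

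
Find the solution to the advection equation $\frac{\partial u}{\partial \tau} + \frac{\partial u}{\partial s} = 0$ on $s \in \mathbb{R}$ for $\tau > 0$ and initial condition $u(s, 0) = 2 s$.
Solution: By characteristics ($ds/d\tau = 1$), $u(s,\tau) = f(s - \tau)$ with $f = u( \cdot , 0)$.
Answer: $u(s, \tau) = -2 \tau + 2 s$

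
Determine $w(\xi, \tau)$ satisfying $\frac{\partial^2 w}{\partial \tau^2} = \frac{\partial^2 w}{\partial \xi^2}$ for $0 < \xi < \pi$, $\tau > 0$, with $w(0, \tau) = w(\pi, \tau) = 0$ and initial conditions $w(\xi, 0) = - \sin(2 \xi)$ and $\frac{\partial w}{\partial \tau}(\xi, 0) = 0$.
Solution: Separating variables: $w = \sum [A_n \cos(\omega_n \tau) + B_n \sin(\omega_n \tau)] \sin(n\xi)$, $\omega_n = n$. From ICs: $A_2=-1$.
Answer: $w(\xi, \tau) = - \sin(2 \xi) \cos(2 \tau)$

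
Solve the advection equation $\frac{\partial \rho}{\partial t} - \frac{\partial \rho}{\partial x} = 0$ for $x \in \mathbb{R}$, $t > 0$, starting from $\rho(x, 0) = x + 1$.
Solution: By method of characteristics (waves move left with speed 1):
Along characteristics $x + t =$ const, $\rho$ is constant, so $\rho(x,t) = f(x + t)$ with $f = \rho( \cdot , 0)$.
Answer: $\rho(x, t) = t + x + 1$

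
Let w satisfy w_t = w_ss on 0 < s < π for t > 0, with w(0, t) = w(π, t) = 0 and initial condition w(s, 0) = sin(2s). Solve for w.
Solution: Using separation of variables w = X(s)T(t):
Eigenfunctions: sin(ns), n = 1, 2, 3, ...
General solution: w(s, t) = Σ c_n sin(ns) exp(-n² t)
Matching w(s,0) = sin(2s) term by term: c_2=1.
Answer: w(s, t) = exp(-4t)sin(2s)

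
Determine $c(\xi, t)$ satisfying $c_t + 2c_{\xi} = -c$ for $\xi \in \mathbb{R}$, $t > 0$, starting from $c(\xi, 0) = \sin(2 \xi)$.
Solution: Substitute $c = e^{-t}u$, i.e. $u = e^{t}c$.
By the product rule, $c_t = e^{-t}(u_t - u)$, $c_{\xi} = e^{-t}u_{\xi}$.
Substituting into the PDE and dividing by $e^{-t}$: $u_t - u + 2u_{\xi} = -u$.
The lower-order terms cancel, leaving the standard advection equation $u_t + 2u_{\xi} = 0$.
Initial data for $u$: $u(\xi,0) = c(\xi,0) = \sin(2 \xi)$.
Solve for $u$:
  By method of characteristics (waves move right with speed 2):
  Along characteristics $\xi - 2t =$ const, $u$ is constant, so $u(\xi,t) = f(\xi - 2t)$ with $f = u( \cdot , 0)$.
Hence $u(\xi,t) = - \sin(4 t - 2 \xi)$.
Transform back: $c(\xi,t) = e^{-t}u(\xi,t)$.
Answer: $c(\xi, t) = e^{-t} \sin(2 \xi - 4 t)$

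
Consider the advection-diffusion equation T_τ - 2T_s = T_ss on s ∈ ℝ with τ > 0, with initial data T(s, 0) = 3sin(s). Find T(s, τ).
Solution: Moving frame: η = s + 2τ, σ = τ, T = u(η,σ), so T_τ = u_σ + 2u_η and T_ss = u_ηη.
Hence T_τ - 2T_s = u_σ and the PDE becomes the heat equation u_σ = u_ηη on η ∈ ℝ.
Initial data: u(η,0) = T(η,0) = 3sin(η). Each mode sin(nη) decays as exp(-n²σ) on ℝ, so u(η,σ) = Σ c_n exp(-n²σ) sin(nη) with c_1=3: u(η,σ) = 3exp(-σ)sin(η).
Substituting back: T(s,τ) = u(s + 2τ, τ).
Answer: T(s, τ) = 3exp(-τ)sin(s + 2τ)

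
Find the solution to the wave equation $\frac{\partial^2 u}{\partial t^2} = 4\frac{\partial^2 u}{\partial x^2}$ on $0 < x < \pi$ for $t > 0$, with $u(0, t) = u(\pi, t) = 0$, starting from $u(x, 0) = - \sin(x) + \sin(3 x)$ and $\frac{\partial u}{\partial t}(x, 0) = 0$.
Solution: Using separation of variables $u = X(x)T(t)$:
Eigenfunctions: $\sin(nx)$, $n = 1, 2, 3, \ldots$
General solution: $u(x, t) = \sum [A_n \cos(2n t) + B_n \sin(2n t)] \sin(nx)$
From $u(x,0) = - \sin(x) + \sin(3 x)$: $A_1=-1, A_3=1$. From $u_t(x,0) = 0$: all $B_n = 0$.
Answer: $u(x, t) = - \sin(x) \cos(2 t) + \sin(3 x) \cos(6 t)$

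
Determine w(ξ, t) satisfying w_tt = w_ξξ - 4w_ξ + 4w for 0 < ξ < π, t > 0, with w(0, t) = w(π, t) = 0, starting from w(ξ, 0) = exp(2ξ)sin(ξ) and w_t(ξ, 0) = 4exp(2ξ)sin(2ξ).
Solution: Substitute w = exp(2ξ)u.
Then w_ξ = exp(2ξ)(u_ξ + 2u), w_ξξ = exp(2ξ)(u_ξξ + 4u_ξ + 4u), w_tt = exp(2ξ)u_tt; substituting and dividing by exp(2ξ), the lower-order terms cancel: u_tt = u_ξξ (standard wave equation).
Data for u: u(ξ,0) = exp(-2ξ)w(ξ,0) = sin(ξ); u_t(ξ,0) = exp(-2ξ)w_t(ξ,0) = 4sin(2ξ). The boundary conditions carry over: u(0,t) = u(π,t) = 0.
Separating variables: u = Σ [A_n cos(ω_n t) + B_n sin(ω_n t)] sin(nξ), ω_n = n. From ICs (B_n = velocity coefficient / ω_n): A_1=1, B_2=2.
So u(ξ,t) = 2sin(2t)sin(2ξ) + sin(ξ)cos(t), and w(ξ,t) = exp(2ξ)u(ξ,t).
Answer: w(ξ, t) = 2exp(2ξ)sin(2t)sin(2ξ) + exp(2ξ)sin(ξ)cos(t)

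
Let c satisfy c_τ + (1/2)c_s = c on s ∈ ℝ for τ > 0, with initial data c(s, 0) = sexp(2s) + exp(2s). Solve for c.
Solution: Substitute c = exp(2s)u, i.e. u = exp(-2s)c.
By the product rule, c_s = exp(2s)(u_s + 2u), c_τ = exp(2s)u_τ.
Substituting into the PDE and dividing by exp(2s): u_τ + (1/2)(u_s + 2u) = u.
The lower-order terms cancel, leaving the standard advection equation u_τ + (1/2)u_s = 0.
Initial data for u: u(s,0) = exp(-2s)c(s,0) = s + 1.
Solve for u:
  By method of characteristics (waves move right with speed 1/2):
  Along characteristics s - (1/2)τ = const, u is constant, so u(s,τ) = f(s - (1/2)τ) with f = u(·, 0).
Hence u(s,τ) = s - (1/2)τ + 1.
Transform back: c(s,τ) = exp(2s)u(s,τ).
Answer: c(s, τ) = sexp(2s) - (1/2)τexp(2s) + exp(2s)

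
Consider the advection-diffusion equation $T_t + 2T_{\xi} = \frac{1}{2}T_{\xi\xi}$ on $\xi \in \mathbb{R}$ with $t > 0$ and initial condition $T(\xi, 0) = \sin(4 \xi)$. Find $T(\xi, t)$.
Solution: Moving frame: $\eta = \xi - 2t$, $\sigma = t$, $T = u(\eta,\sigma)$, so $T_t = u_{\sigma} - 2u_{\eta}$ and $T_{\xi\xi} = u_{\eta\eta}$.
Hence $T_t + 2T_{\xi} = u_{\sigma}$ and the PDE becomes the heat equation $u_{\sigma} = \frac{1}{2}u_{\eta\eta}$ on $\eta \in \mathbb{R}$.
Initial data: $u(\eta,0) = T(\eta,0) = \sin(4 \eta)$. Each mode $\sin(n\eta)$ decays as $e^{-n^2\sigma/2}$ on $\mathbb{R}$, so $u(\eta,\sigma) = \sum c_n e^{-n^2\sigma/2} \sin(n\eta)$ with $c_4=1$: $u(\eta,\sigma) = e^{-8 \sigma} \sin(4 \eta)$.
Substituting back: $T(\xi,t) = u(\xi - 2t, t)$.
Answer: $T(\xi, t) = e^{-8 t} \sin(4 \xi - 8 t)$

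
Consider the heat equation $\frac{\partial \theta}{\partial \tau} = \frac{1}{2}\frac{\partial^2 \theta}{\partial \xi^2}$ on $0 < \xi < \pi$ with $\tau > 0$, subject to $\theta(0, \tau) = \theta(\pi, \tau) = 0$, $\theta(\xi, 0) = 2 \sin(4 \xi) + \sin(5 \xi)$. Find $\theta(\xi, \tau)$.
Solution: Separating variables: $\theta = \sum c_n e^{-n^2\tau/2} \sin(n\xi)$. From $\theta(\xi,0) = 2 \sin(4 \xi) + \sin(5 \xi)$: $c_4=2, c_5=1$.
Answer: $\theta(\xi, \tau) = 2 e^{-8 \tau} \sin(4 \xi) + e^{-25 \tau/2} \sin(5 \xi)$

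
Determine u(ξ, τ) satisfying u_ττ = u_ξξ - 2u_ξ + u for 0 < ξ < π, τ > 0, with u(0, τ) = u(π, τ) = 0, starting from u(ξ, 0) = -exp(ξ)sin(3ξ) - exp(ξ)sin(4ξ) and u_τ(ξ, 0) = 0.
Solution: Substitute u = exp(ξ)w, i.e. w = exp(-ξ)u.
By the product rule, u_ξ = exp(ξ)(w_ξ + w), u_ξξ = exp(ξ)(w_ξξ + 2w_ξ + w), u_ττ = exp(ξ)w_ττ.
Substituting into the PDE and dividing by exp(ξ): w_ττ = (w_ξξ + 2w_ξ + w) - 2(w_ξ + w) + w.
The lower-order terms cancel, leaving the standard wave equation w_ττ = w_ξξ.
Initial data for w: w(ξ,0) = exp(-ξ)u(ξ,0) = -sin(3ξ) - sin(4ξ); w_τ(ξ,0) = exp(-ξ)u_τ(ξ,0) = 0. The boundary conditions carry over: w(0,τ) = w(π,τ) = 0.
Solve for w:
  Using separation of variables w = X(ξ)T(τ):
  Eigenfunctions: sin(nξ), n = 1, 2, 3, ...
  General solution: w(ξ, τ) = Σ [A_n cos(n τ) + B_n sin(n τ)] sin(nξ)
  From w(ξ,0) = -sin(3ξ) - sin(4ξ): A_3=-1, A_4=-1. From w_τ(ξ,0) = 0: all B_n = 0.
Hence w(ξ,τ) = -sin(3ξ)cos(3τ) - sin(4ξ)cos(4τ).
Transform back: u(ξ,τ) = exp(ξ)w(ξ,τ).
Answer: u(ξ, τ) = -exp(ξ)sin(3ξ)cos(3τ) - exp(ξ)sin(4ξ)cos(4τ)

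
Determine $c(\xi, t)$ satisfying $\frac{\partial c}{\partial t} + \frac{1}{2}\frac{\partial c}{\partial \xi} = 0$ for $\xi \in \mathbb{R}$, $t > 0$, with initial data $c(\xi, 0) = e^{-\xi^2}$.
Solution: By method of characteristics (waves move right with speed 1/2):
Along characteristics $\xi - \frac{1}{2}t =$ const, $c$ is constant, so $c(\xi,t) = f(\xi - \frac{1}{2}t)$ with $f = c( \cdot , 0)$.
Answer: $c(\xi, t) = e^{-(\xi - t/2)^2}$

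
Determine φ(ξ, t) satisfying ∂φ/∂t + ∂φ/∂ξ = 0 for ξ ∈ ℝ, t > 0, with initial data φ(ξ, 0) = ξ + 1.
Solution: By method of characteristics (waves move right with speed 1):
Along characteristics ξ - t = const, φ is constant, so φ(ξ,t) = f(ξ - t) with f = φ(·, 0).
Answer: φ(ξ, t) = -t + ξ + 1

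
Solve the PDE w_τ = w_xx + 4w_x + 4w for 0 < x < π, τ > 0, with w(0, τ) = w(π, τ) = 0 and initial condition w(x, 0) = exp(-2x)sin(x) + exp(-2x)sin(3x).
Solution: Substitute w = exp(-2x)u, i.e. u = exp(2x)w.
By the product rule, w_x = exp(-2x)(u_x - 2u), w_xx = exp(-2x)(u_xx - 4u_x + 4u), w_τ = exp(-2x)u_τ.
Substituting into the PDE and dividing by exp(-2x): u_τ = (u_xx - 4u_x + 4u) + 4(u_x - 2u) + 4u.
The lower-order terms cancel, leaving the standard heat equation u_τ = u_xx.
Initial data for u: u(x,0) = exp(2x)w(x,0) = sin(x) + sin(3x). The boundary conditions carry over: u(0,τ) = u(π,τ) = 0.
Solve for u:
  Using separation of variables u = X(x)T(τ):
  Eigenfunctions: sin(nx), n = 1, 2, 3, ...
  General solution: u(x, τ) = Σ c_n sin(nx) exp(-n² τ)
  Matching u(x,0) = sin(x) + sin(3x) term by term: c_1=1, c_3=1.
Hence u(x,τ) = exp(-τ)sin(x) + exp(-9τ)sin(3x).
Transform back: w(x,τ) = exp(-2x)u(x,τ).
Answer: w(x, τ) = exp(-2x)exp(-τ)sin(x) + exp(-2x)exp(-9τ)sin(3x)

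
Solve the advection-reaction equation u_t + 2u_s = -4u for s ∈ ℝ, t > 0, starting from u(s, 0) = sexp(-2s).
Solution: Substitute u = exp(-2s)w, i.e. w = exp(2s)u.
By the product rule, u_s = exp(-2s)(w_s - 2w), u_t = exp(-2s)w_t.
Substituting into the PDE and dividing by exp(-2s): w_t + 2(w_s - 2w) = -4w.
The lower-order terms cancel, leaving the standard advection equation w_t + 2w_s = 0.
Initial data for w: w(s,0) = exp(2s)u(s,0) = s.
Solve for w:
  By method of characteristics (waves move right with speed 2):
  Along characteristics s - 2t = const, w is constant, so w(s,t) = f(s - 2t) with f = w(·, 0).
Hence w(s,t) = s - 2t.
Transform back: u(s,t) = exp(-2s)w(s,t).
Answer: u(s, t) = sexp(-2s) - 2texp(-2s)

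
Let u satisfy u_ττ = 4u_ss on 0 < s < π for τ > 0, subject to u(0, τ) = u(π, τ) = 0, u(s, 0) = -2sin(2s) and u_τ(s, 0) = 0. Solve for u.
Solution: Separating variables: u = Σ [A_n cos(ω_n τ) + B_n sin(ω_n τ)] sin(ns), ω_n = 2n. From ICs: A_2=-2.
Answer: u(s, τ) = -2sin(2s)cos(4τ)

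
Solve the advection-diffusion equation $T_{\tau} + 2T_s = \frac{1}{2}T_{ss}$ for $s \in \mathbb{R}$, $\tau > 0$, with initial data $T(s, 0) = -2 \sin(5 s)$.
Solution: Moving frame: $\eta = s - 2\tau$, $\sigma = \tau$, $T = u(\eta,\sigma)$, so $T_{\tau} = u_{\sigma} - 2u_{\eta}$ and $T_{ss} = u_{\eta\eta}$.
Hence $T_{\tau} + 2T_s = u_{\sigma}$ and the PDE becomes the heat equation $u_{\sigma} = \frac{1}{2}u_{\eta\eta}$ on $\eta \in \mathbb{R}$.
Initial data: $u(\eta,0) = T(\eta,0) = -2 \sin(5 \eta)$. Each mode $\sin(n\eta)$ decays as $e^{-n^2\sigma/2}$ on $\mathbb{R}$, so $u(\eta,\sigma) = \sum c_n e^{-n^2\sigma/2} \sin(n\eta)$ with $c_5=-2$: $u(\eta,\sigma) = -2 e^{-25 \sigma/2} \sin(5 \eta)$.
Substituting back: $T(s,\tau) = u(s - 2\tau, \tau)$.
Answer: $T(s, \tau) = 2 e^{-25 \tau/2} \sin(10 \tau - 5 s)$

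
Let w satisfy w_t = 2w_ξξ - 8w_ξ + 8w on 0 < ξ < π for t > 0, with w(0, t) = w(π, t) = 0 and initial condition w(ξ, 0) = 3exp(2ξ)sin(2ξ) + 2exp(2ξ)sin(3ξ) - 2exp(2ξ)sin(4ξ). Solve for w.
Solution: Substitute w = exp(2ξ)u, i.e. u = exp(-2ξ)w.
By the product rule, w_ξ = exp(2ξ)(u_ξ + 2u), w_ξξ = exp(2ξ)(u_ξξ + 4u_ξ + 4u), w_t = exp(2ξ)u_t.
Substituting into the PDE and dividing by exp(2ξ): u_t = 2(u_ξξ + 4u_ξ + 4u) - 8(u_ξ + 2u) + 8u.
The lower-order terms cancel, leaving the standard heat equation u_t = 2u_ξξ.
Initial data for u: u(ξ,0) = exp(-2ξ)w(ξ,0) = 3sin(2ξ) + 2sin(3ξ) - 2sin(4ξ). The boundary conditions carry over: u(0,t) = u(π,t) = 0.
Solve for u:
  Using separation of variables u = X(ξ)T(t):
  Eigenfunctions: sin(nξ), n = 1, 2, 3, ...
  General solution: u(ξ, t) = Σ c_n sin(nξ) exp(-2n² t)
  Matching u(ξ,0) = 3sin(2ξ) + 2sin(3ξ) - 2sin(4ξ) term by term: c_2=3, c_3=2, c_4=-2.
Hence u(ξ,t) = 3exp(-8t)sin(2ξ) + 2exp(-18t)sin(3ξ) - 2exp(-32t)sin(4ξ).
Transform back: w(ξ,t) = exp(2ξ)u(ξ,t).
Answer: w(ξ, t) = 3exp(-8t)exp(2ξ)sin(2ξ) + 2exp(-18t)exp(2ξ)sin(3ξ) - 2exp(-32t)exp(2ξ)sin(4ξ)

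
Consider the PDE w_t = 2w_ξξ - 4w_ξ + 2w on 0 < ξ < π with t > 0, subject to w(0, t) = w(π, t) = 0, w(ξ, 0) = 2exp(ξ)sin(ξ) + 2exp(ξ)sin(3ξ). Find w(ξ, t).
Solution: Substitute w = exp(ξ)u.
Then w_ξ = exp(ξ)(u_ξ + u), w_ξξ = exp(ξ)(u_ξξ + 2u_ξ + u), w_t = exp(ξ)u_t; substituting and dividing by exp(ξ), the lower-order terms cancel: u_t = 2u_ξξ (standard heat equation).
Data for u: u(ξ,0) = exp(-ξ)w(ξ,0) = 2sin(ξ) + 2sin(3ξ). The boundary conditions carry over: u(0,t) = u(π,t) = 0.
Separating variables: u = Σ c_n exp(-2n²t) sin(nξ). From u(ξ,0) = 2sin(ξ) + 2sin(3ξ): c_1=2, c_3=2.
So u(ξ,t) = 2exp(-2t)sin(ξ) + 2exp(-18t)sin(3ξ), and w(ξ,t) = exp(ξ)u(ξ,t).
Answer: w(ξ, t) = 2exp(-2t)exp(ξ)sin(ξ) + 2exp(-18t)exp(ξ)sin(3ξ)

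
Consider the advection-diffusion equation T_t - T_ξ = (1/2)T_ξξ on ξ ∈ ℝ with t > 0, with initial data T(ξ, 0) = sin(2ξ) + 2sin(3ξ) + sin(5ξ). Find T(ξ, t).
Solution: Moving frame: η = ξ + t, σ = t, T = u(η,σ), so T_t = u_σ + u_η and T_ξξ = u_ηη.
Hence T_t - T_ξ = u_σ and the PDE becomes the heat equation u_σ = (1/2)u_ηη on η ∈ ℝ.
Initial data: u(η,0) = T(η,0) = sin(2η) + 2sin(3η) + sin(5η). Each mode sin(nη) decays as exp(-n²σ/2) on ℝ, so u(η,σ) = Σ c_n exp(-n²σ/2) sin(nη) with c_2=1, c_3=2, c_5=1: u(η,σ) = exp(-2σ)sin(2η) + 2exp(-9σ/2)sin(3η) + exp(-25σ/2)sin(5η).
Substituting back: T(ξ,t) = u(ξ + t, t).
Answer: T(ξ, t) = exp(-2t)sin(2t + 2ξ) + 2exp(-9t/2)sin(3t + 3ξ) + exp(-25t/2)sin(5t + 5ξ)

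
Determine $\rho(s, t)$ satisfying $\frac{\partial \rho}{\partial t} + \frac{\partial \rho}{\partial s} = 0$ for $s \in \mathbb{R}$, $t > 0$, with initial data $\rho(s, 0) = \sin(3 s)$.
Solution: By method of characteristics (waves move right with speed 1):
Along characteristics $s - t =$ const, $\rho$ is constant, so $\rho(s,t) = f(s - t)$ with $f = \rho( \cdot , 0)$.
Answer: $\rho(s, t) = \sin(3 s - 3 t)$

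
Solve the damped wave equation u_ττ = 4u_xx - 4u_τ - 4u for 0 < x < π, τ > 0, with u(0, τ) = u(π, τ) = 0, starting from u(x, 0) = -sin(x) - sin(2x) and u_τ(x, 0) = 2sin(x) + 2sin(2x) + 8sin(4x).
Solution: Substitute u = exp(-2τ)w.
Then u_τ = exp(-2τ)(w_τ - 2w), u_ττ = exp(-2τ)(w_ττ - 4w_τ + 4w), u_xx = exp(-2τ)w_xx; substituting and dividing by exp(-2τ), the lower-order terms cancel: w_ττ = 4w_xx (standard wave equation).
Data for w: w(x,0) = u(x,0) = -sin(x) - sin(2x); w_τ(x,0) = u_τ(x,0) + 2u(x,0) = 8sin(4x). The boundary conditions carry over: w(0,τ) = w(π,τ) = 0.
Separating variables: w = Σ [A_n cos(ω_n τ) + B_n sin(ω_n τ)] sin(nx), ω_n = 2n. From ICs (B_n = velocity coefficient / ω_n): A_1=-1, A_2=-1, B_4=1.
So w(x,τ) = -sin(x)cos(2τ) - sin(2x)cos(4τ) + sin(4x)sin(8τ), and u(x,τ) = exp(-2τ)w(x,τ).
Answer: u(x, τ) = -exp(-2τ)sin(x)cos(2τ) - exp(-2τ)sin(2x)cos(4τ) + exp(-2τ)sin(4x)sin(8τ)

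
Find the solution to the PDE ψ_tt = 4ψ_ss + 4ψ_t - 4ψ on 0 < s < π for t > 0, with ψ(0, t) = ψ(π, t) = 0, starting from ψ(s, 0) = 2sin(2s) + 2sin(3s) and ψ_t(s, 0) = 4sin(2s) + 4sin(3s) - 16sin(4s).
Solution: Substitute ψ = exp(2t)u, i.e. u = exp(-2t)ψ.
By the product rule, ψ_t = exp(2t)(u_t + 2u), ψ_tt = exp(2t)(u_tt + 4u_t + 4u), ψ_ss = exp(2t)u_ss.
Substituting into the PDE and dividing by exp(2t): u_tt + 4u_t + 4u = 4u_ss + 4(u_t + 2u) - 4u.
The lower-order terms cancel, leaving the standard wave equation u_tt = 4u_ss.
Initial data for u: u(s,0) = ψ(s,0) = 2sin(2s) + 2sin(3s); u_t(s,0) = ψ_t(s,0) - 2ψ(s,0) = -16sin(4s). The boundary conditions carry over: u(0,t) = u(π,t) = 0.
Solve for u:
  Using separation of variables u = X(s)T(t):
  Eigenfunctions: sin(ns), n = 1, 2, 3, ...
  General solution: u(s, t) = Σ [A_n cos(2n t) + B_n sin(2n t)] sin(ns)
  From u(s,0) = 2sin(2s) + 2sin(3s): A_2=2, A_3=2. From u_t(s,0) = -16sin(4s), using u_t(s,0) = Σ ω_n B_n sin(ns) with ω_n = 2n: B_4 = (-16)/8 = -2.
Hence u(s,t) = 2sin(2s)cos(4t) + 2sin(3s)cos(6t) - 2sin(4s)sin(8t).
Transform back: ψ(s,t) = exp(2t)u(s,t).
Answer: ψ(s, t) = 2exp(2t)sin(2s)cos(4t) + 2exp(2t)sin(3s)cos(6t) - 2exp(2t)sin(4s)sin(8t)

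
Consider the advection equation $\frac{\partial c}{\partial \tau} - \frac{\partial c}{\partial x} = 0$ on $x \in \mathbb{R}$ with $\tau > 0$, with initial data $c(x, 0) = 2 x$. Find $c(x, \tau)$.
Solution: By method of characteristics (waves move left with speed 1):
Along characteristics $x + \tau =$ const, $c$ is constant, so $c(x,\tau) = f(x + \tau)$ with $f = c( \cdot , 0)$.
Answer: $c(x, \tau) = 2 \tau + 2 x$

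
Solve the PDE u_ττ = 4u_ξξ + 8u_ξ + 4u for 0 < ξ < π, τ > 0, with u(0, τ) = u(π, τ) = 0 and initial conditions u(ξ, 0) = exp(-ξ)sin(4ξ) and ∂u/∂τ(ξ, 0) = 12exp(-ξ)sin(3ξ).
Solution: Substitute u = exp(-ξ)w, i.e. w = exp(ξ)u.
By the product rule, u_ξ = exp(-ξ)(w_ξ - w), u_ξξ = exp(-ξ)(w_ξξ - 2w_ξ + w), u_ττ = exp(-ξ)w_ττ.
Substituting into the PDE and dividing by exp(-ξ): w_ττ = 4(w_ξξ - 2w_ξ + w) + 8(w_ξ - w) + 4w.
The lower-order terms cancel, leaving the standard wave equation w_ττ = 4w_ξξ.
Initial data for w: w(ξ,0) = exp(ξ)u(ξ,0) = sin(4ξ); w_τ(ξ,0) = exp(ξ)u_τ(ξ,0) = 12sin(3ξ). The boundary conditions carry over: w(0,τ) = w(π,τ) = 0.
Solve for w:
  Using separation of variables w = X(ξ)T(τ):
  Eigenfunctions: sin(nξ), n = 1, 2, 3, ...
  General solution: w(ξ, τ) = Σ [A_n cos(2n τ) + B_n sin(2n τ)] sin(nξ)
  From w(ξ,0) = sin(4ξ): A_4=1. From w_τ(ξ,0) = 12sin(3ξ), using w_τ(ξ,0) = Σ ω_n B_n sin(nξ) with ω_n = 2n: B_3 = 12/6 = 2.
Hence w(ξ,τ) = 2sin(3ξ)sin(6τ) + sin(4ξ)cos(8τ).
Transform back: u(ξ,τ) = exp(-ξ)w(ξ,τ).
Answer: u(ξ, τ) = 2exp(-ξ)sin(3ξ)sin(6τ) + exp(-ξ)sin(4ξ)cos(8τ)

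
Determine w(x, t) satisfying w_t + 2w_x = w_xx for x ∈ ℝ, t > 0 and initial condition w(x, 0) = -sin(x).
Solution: Change to a moving frame: let η = x - 2t, σ = t and write w(x,t) = u(η,σ).
By the chain rule w_t = u_σ - 2u_η, w_x = u_η, w_xx = u_ηη.
Then w_t + 2w_x = u_σ: the advection term cancels and the PDE becomes the heat equation u_σ = u_ηη on η ∈ ℝ.
Initial data: u(η,0) = w(η,0) = -sin(η).
On η ∈ ℝ each mode satisfies (sin(nη))″ = -n² sin(nη), so exp(-n²σ) sin(nη) solves the heat equation; by superposition u(η,σ) = Σ c_n exp(-n²σ) sin(nη).
Reading off the coefficients: c_1=-1, so u(η,σ) = -exp(-σ)sin(η).
Substituting back η = x - 2t, σ = t: w(x,t) = u(x - 2t, t).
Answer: w(x, t) = exp(-t)sin(2t - x)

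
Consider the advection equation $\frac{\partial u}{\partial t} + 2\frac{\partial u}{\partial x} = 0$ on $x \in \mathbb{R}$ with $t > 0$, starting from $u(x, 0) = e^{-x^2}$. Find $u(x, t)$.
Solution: By characteristics ($dx/dt = 2$), $u(x,t) = f(x - 2t)$ with $f = u( \cdot , 0)$.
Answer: $u(x, t) = e^{-(-2 t + x)^2}$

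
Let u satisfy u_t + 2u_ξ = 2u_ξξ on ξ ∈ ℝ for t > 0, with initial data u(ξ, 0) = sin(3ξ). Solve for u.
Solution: Change to a moving frame: let η = ξ - 2t, σ = t and write u(ξ,t) = w(η,σ).
By the chain rule u_t = w_σ - 2w_η, u_ξ = w_η, u_ξξ = w_ηη.
Then u_t + 2u_ξ = w_σ: the advection term cancels and the PDE becomes the heat equation w_σ = 2w_ηη on η ∈ ℝ.
Initial data: w(η,0) = u(η,0) = sin(3η).
On η ∈ ℝ each mode satisfies (sin(nη))″ = -n² sin(nη), so exp(-2n²σ) sin(nη) solves the heat equation; by superposition w(η,σ) = Σ c_n exp(-2n²σ) sin(nη).
Reading off the coefficients: c_3=1, so w(η,σ) = exp(-18σ)sin(3η).
Substituting back η = ξ - 2t, σ = t: u(ξ,t) = w(ξ - 2t, t).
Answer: u(ξ, t) = -exp(-18t)sin(6t - 3ξ)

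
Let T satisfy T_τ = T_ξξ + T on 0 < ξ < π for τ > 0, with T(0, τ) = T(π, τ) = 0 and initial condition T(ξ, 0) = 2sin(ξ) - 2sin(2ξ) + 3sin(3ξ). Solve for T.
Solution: Substitute T = exp(τ)u, i.e. u = exp(-τ)T.
By the product rule, T_τ = exp(τ)(u_τ + u), T_ξξ = exp(τ)u_ξξ.
Substituting into the PDE and dividing by exp(τ): u_τ + u = u_ξξ + u.
The lower-order terms cancel, leaving the standard heat equation u_τ = u_ξξ.
Initial data for u: u(ξ,0) = T(ξ,0) = 2sin(ξ) - 2sin(2ξ) + 3sin(3ξ). The boundary conditions carry over: u(0,τ) = u(π,τ) = 0.
Solve for u:
  Using separation of variables u = X(ξ)G(τ):
  Eigenfunctions: sin(nξ), n = 1, 2, 3, ...
  General solution: u(ξ, τ) = Σ c_n sin(nξ) exp(-n² τ)
  Matching u(ξ,0) = 2sin(ξ) - 2sin(2ξ) + 3sin(3ξ) term by term: c_1=2, c_2=-2, c_3=3.
Hence u(ξ,τ) = 2exp(-τ)sin(ξ) - 2exp(-4τ)sin(2ξ) + 3exp(-9τ)sin(3ξ).
Transform back: T(ξ,τ) = exp(τ)u(ξ,τ).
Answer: T(ξ, τ) = 2sin(ξ) - 2exp(-3τ)sin(2ξ) + 3exp(-8τ)sin(3ξ)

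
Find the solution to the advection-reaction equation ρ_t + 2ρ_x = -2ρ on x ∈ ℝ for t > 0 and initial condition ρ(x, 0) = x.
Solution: Substitute ρ = exp(-2t)u, i.e. u = exp(2t)ρ.
By the product rule, ρ_t = exp(-2t)(u_t - 2u), ρ_x = exp(-2t)u_x.
Substituting into the PDE and dividing by exp(-2t): u_t - 2u + 2u_x = -2u.
The lower-order terms cancel, leaving the standard advection equation u_t + 2u_x = 0.
Initial data for u: u(x,0) = ρ(x,0) = x.
Solve for u:
  By method of characteristics (waves move right with speed 2):
  Along characteristics x - 2t = const, u is constant, so u(x,t) = f(x - 2t) with f = u(·, 0).
Hence u(x,t) = -2t + x.
Transform back: ρ(x,t) = exp(-2t)u(x,t).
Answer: ρ(x, t) = -2texp(-2t) + xexp(-2t)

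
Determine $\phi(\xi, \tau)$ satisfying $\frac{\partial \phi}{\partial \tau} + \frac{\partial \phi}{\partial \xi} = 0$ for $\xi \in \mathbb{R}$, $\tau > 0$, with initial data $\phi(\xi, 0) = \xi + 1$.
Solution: By method of characteristics (waves move right with speed 1):
Along characteristics $\xi - \tau =$ const, $\phi$ is constant, so $\phi(\xi,\tau) = f(\xi - \tau)$ with $f = \phi( \cdot , 0)$.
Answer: $\phi(\xi, \tau) = - \tau + \xi + 1$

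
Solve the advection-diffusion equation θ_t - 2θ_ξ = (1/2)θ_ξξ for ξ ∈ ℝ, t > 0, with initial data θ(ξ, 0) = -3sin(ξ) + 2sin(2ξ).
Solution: Change to a moving frame: let η = ξ + 2t, σ = t and write θ(ξ,t) = u(η,σ).
By the chain rule θ_t = u_σ + 2u_η, θ_ξ = u_η, θ_ξξ = u_ηη.
Then θ_t - 2θ_ξ = u_σ: the advection term cancels and the PDE becomes the heat equation u_σ = (1/2)u_ηη on η ∈ ℝ.
Initial data: u(η,0) = θ(η,0) = -3sin(η) + 2sin(2η).
On η ∈ ℝ each mode satisfies (sin(nη))″ = -n² sin(nη), so exp(-n²σ/2) sin(nη) solves the heat equation; by superposition u(η,σ) = Σ c_n exp(-n²σ/2) sin(nη).
Reading off the coefficients: c_1=-3, c_2=2, so u(η,σ) = 2exp(-2σ)sin(2η) - 3exp(-σ/2)sin(η).
Substituting back η = ξ + 2t, σ = t: θ(ξ,t) = u(ξ + 2t, t).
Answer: θ(ξ, t) = 2exp(-2t)sin(4t + 2ξ) - 3exp(-t/2)sin(2t + ξ)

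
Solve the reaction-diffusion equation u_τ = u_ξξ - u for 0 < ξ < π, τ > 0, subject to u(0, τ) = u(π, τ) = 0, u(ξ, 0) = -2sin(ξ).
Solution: Substitute u = exp(-τ)w, i.e. w = exp(τ)u.
By the product rule, u_τ = exp(-τ)(w_τ - w), u_ξξ = exp(-τ)w_ξξ.
Substituting into the PDE and dividing by exp(-τ): w_τ - w = w_ξξ - w.
The lower-order terms cancel, leaving the standard heat equation w_τ = w_ξξ.
Initial data for w: w(ξ,0) = u(ξ,0) = -2sin(ξ). The boundary conditions carry over: w(0,τ) = w(π,τ) = 0.
Solve for w:
  Using separation of variables w = X(ξ)T(τ):
  Eigenfunctions: sin(nξ), n = 1, 2, 3, ...
  General solution: w(ξ, τ) = Σ c_n sin(nξ) exp(-n² τ)
  Matching w(ξ,0) = -2sin(ξ) term by term: c_1=-2.
Hence w(ξ,τ) = -2exp(-τ)sin(ξ).
Transform back: u(ξ,τ) = exp(-τ)w(ξ,τ).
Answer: u(ξ, τ) = -2exp(-2τ)sin(ξ)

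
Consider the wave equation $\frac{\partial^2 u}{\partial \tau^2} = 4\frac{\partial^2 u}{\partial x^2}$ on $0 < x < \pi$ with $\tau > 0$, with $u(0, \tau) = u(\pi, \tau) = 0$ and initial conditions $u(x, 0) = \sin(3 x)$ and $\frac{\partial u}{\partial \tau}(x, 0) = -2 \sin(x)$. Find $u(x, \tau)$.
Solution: Using separation of variables $u = X(x)T(\tau)$:
Eigenfunctions: $\sin(nx)$, $n = 1, 2, 3, \ldots$
General solution: $u(x, \tau) = \sum [A_n \cos(2n \tau) + B_n \sin(2n \tau)] \sin(nx)$
From $u(x,0) = \sin(3 x)$: $A_3=1$. From $u_{\tau}(x,0) = -2 \sin(x)$, using $u_{\tau}(x,0) = \sum \omega_n B_n \sin(nx)$ with $\omega_n = 2n$: $B_1 = (-2)/2 = -1$.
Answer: $u(x, \tau) = - \sin(2 \tau) \sin(x) + \sin(3 x) \cos(6 \tau)$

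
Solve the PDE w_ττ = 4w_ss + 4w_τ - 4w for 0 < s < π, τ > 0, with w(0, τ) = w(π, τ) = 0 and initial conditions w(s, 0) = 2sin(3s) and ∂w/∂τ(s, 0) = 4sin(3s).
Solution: Substitute w = exp(2τ)u.
Then w_τ = exp(2τ)(u_τ + 2u), w_ττ = exp(2τ)(u_ττ + 4u_τ + 4u), w_ss = exp(2τ)u_ss; substituting and dividing by exp(2τ), the lower-order terms cancel: u_ττ = 4u_ss (standard wave equation).
Data for u: u(s,0) = w(s,0) = 2sin(3s); u_τ(s,0) = w_τ(s,0) - 2w(s,0) = 0. The boundary conditions carry over: u(0,τ) = u(π,τ) = 0.
Separating variables: u = Σ [A_n cos(ω_n τ) + B_n sin(ω_n τ)] sin(ns), ω_n = 2n. From ICs: A_3=2.
So u(s,τ) = 2sin(3s)cos(6τ), and w(s,τ) = exp(2τ)u(s,τ).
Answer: w(s, τ) = 2exp(2τ)sin(3s)cos(6τ)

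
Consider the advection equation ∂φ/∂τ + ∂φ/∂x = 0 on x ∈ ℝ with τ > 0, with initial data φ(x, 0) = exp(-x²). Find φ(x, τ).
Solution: By characteristics (dx/dτ = 1), φ(x,τ) = f(x - τ) with f = φ(·, 0).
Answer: φ(x, τ) = exp(-(x - τ)²)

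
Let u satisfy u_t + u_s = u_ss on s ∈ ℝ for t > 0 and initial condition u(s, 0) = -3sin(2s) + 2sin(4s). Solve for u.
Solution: Change to a moving frame: let η = s - t, σ = t and write u(s,t) = w(η,σ).
By the chain rule u_t = w_σ - w_η, u_s = w_η, u_ss = w_ηη.
Then u_t + u_s = w_σ: the advection term cancels and the PDE becomes the heat equation w_σ = w_ηη on η ∈ ℝ.
Initial data: w(η,0) = u(η,0) = -3sin(2η) + 2sin(4η).
On η ∈ ℝ each mode satisfies (sin(nη))″ = -n² sin(nη), so exp(-n²σ) sin(nη) solves the heat equation; by superposition w(η,σ) = Σ c_n exp(-n²σ) sin(nη).
Reading off the coefficients: c_2=-3, c_4=2, so w(η,σ) = -3exp(-4σ)sin(2η) + 2exp(-16σ)sin(4η).
Substituting back η = s - t, σ = t: u(s,t) = w(s - t, t).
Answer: u(s, t) = -3exp(-4t)sin(2s - 2t) + 2exp(-16t)sin(4s - 4t)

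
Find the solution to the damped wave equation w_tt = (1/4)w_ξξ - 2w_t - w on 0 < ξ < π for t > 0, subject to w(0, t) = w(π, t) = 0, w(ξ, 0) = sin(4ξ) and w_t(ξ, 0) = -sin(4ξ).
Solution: Substitute w = exp(-t)u, i.e. u = exp(t)w.
By the product rule, w_t = exp(-t)(u_t - u), w_tt = exp(-t)(u_tt - 2u_t + u), w_ξξ = exp(-t)u_ξξ.
Substituting into the PDE and dividing by exp(-t): u_tt - 2u_t + u = (1/4)u_ξξ - 2(u_t - u) - u.
The lower-order terms cancel, leaving the standard wave equation u_tt = (1/4)u_ξξ.
Initial data for u: u(ξ,0) = w(ξ,0) = sin(4ξ); u_t(ξ,0) = w_t(ξ,0) + w(ξ,0) = 0. The boundary conditions carry over: u(0,t) = u(π,t) = 0.
Solve for u:
  Using separation of variables u = X(ξ)T(t):
  Eigenfunctions: sin(nξ), n = 1, 2, 3, ...
  General solution: u(ξ, t) = Σ [A_n cos(n t/2) + B_n sin(n t/2)] sin(nξ)
  From u(ξ,0) = sin(4ξ): A_4=1. From u_t(ξ,0) = 0: all B_n = 0.
Hence u(ξ,t) = sin(4ξ)cos(2t).
Transform back: w(ξ,t) = exp(-t)u(ξ,t).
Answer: w(ξ, t) = exp(-t)sin(4ξ)cos(2t)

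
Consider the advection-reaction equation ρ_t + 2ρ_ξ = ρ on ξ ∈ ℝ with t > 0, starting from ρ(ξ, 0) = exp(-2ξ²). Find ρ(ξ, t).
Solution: Substitute ρ = exp(t)u, i.e. u = exp(-t)ρ.
By the product rule, ρ_t = exp(t)(u_t + u), ρ_ξ = exp(t)u_ξ.
Substituting into the PDE and dividing by exp(t): u_t + u + 2u_ξ = u.
The lower-order terms cancel, leaving the standard advection equation u_t + 2u_ξ = 0.
Initial data for u: u(ξ,0) = ρ(ξ,0) = exp(-2ξ²).
Solve for u:
  By method of characteristics (waves move right with speed 2):
  Along characteristics ξ - 2t = const, u is constant, so u(ξ,t) = f(ξ - 2t) with f = u(·, 0).
Hence u(ξ,t) = exp(-2(-2t + ξ)²).
Transform back: ρ(ξ,t) = exp(t)u(ξ,t).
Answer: ρ(ξ, t) = exp(t)exp(-2(-2t + ξ)²)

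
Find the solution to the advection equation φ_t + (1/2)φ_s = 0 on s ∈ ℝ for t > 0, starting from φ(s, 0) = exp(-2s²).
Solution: By method of characteristics (waves move right with speed 1/2):
Along characteristics s - (1/2)t = const, φ is constant, so φ(s,t) = f(s - (1/2)t) with f = φ(·, 0).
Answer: φ(s, t) = exp(-2(s - t/2)²)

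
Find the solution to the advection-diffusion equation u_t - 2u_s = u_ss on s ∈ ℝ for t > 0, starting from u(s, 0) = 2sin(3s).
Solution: Moving frame: η = s + 2t, σ = t, u = w(η,σ), so u_t = w_σ + 2w_η and u_ss = w_ηη.
Hence u_t - 2u_s = w_σ and the PDE becomes the heat equation w_σ = w_ηη on η ∈ ℝ.
Initial data: w(η,0) = u(η,0) = 2sin(3η). Each mode sin(nη) decays as exp(-n²σ) on ℝ, so w(η,σ) = Σ c_n exp(-n²σ) sin(nη) with c_3=2: w(η,σ) = 2exp(-9σ)sin(3η).
Substituting back: u(s,t) = w(s + 2t, t).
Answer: u(s, t) = 2exp(-9t)sin(3s + 6t)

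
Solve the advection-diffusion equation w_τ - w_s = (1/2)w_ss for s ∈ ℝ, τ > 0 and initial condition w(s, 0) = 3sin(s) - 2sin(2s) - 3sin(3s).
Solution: Change to a moving frame: let η = s + τ, σ = τ and write w(s,τ) = u(η,σ).
By the chain rule w_τ = u_σ + u_η, w_s = u_η, w_ss = u_ηη.
Then w_τ - w_s = u_σ: the advection term cancels and the PDE becomes the heat equation u_σ = (1/2)u_ηη on η ∈ ℝ.
Initial data: u(η,0) = w(η,0) = 3sin(η) - 2sin(2η) - 3sin(3η).
On η ∈ ℝ each mode satisfies (sin(nη))″ = -n² sin(nη), so exp(-n²σ/2) sin(nη) solves the heat equation; by superposition u(η,σ) = Σ c_n exp(-n²σ/2) sin(nη).
Reading off the coefficients: c_1=3, c_2=-2, c_3=-3, so u(η,σ) = -2exp(-2σ)sin(2η) + 3exp(-σ/2)sin(η) - 3exp(-9σ/2)sin(3η).
Substituting back η = s + τ, σ = τ: w(s,τ) = u(s + τ, τ).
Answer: w(s, τ) = -2exp(-2τ)sin(2s + 2τ) + 3exp(-τ/2)sin(s + τ) - 3exp(-9τ/2)sin(3s + 3τ)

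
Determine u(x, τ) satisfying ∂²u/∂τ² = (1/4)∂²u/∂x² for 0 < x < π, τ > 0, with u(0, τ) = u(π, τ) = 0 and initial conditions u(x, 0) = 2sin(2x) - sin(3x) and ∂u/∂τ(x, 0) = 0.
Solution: Using separation of variables u = X(x)T(τ):
Eigenfunctions: sin(nx), n = 1, 2, 3, ...
General solution: u(x, τ) = Σ [A_n cos(n τ/2) + B_n sin(n τ/2)] sin(nx)
From u(x,0) = 2sin(2x) - sin(3x): A_2=2, A_3=-1. From u_τ(x,0) = 0: all B_n = 0.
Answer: u(x, τ) = 2sin(2x)cos(τ) - sin(3x)cos(3τ/2)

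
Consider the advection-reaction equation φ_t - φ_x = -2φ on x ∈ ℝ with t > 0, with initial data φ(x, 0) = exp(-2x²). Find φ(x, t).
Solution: Substitute φ = exp(-2t)u, i.e. u = exp(2t)φ.
By the product rule, φ_t = exp(-2t)(u_t - 2u), φ_x = exp(-2t)u_x.
Substituting into the PDE and dividing by exp(-2t): u_t - 2u - u_x = -2u.
The lower-order terms cancel, leaving the standard advection equation u_t - u_x = 0.
Initial data for u: u(x,0) = φ(x,0) = exp(-2x²).
Solve for u:
  By method of characteristics (waves move left with speed 1):
  Along characteristics x + t = const, u is constant, so u(x,t) = f(x + t) with f = u(·, 0).
Hence u(x,t) = exp(-2(t + x)²).
Transform back: φ(x,t) = exp(-2t)u(x,t).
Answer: φ(x, t) = exp(-2t)exp(-2(t + x)²)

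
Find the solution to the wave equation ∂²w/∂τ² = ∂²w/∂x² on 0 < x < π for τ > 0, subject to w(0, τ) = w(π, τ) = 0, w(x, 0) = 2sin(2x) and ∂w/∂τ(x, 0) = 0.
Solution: Separating variables: w = Σ [A_n cos(ω_n τ) + B_n sin(ω_n τ)] sin(nx), ω_n = n. From ICs: A_2=2.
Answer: w(x, τ) = 2sin(2x)cos(2τ)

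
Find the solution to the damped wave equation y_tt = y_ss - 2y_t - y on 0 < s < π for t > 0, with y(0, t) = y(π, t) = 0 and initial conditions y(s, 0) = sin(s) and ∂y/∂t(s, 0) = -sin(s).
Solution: Substitute y = exp(-t)u, i.e. u = exp(t)y.
By the product rule, y_t = exp(-t)(u_t - u), y_tt = exp(-t)(u_tt - 2u_t + u), y_ss = exp(-t)u_ss.
Substituting into the PDE and dividing by exp(-t): u_tt - 2u_t + u = u_ss - 2(u_t - u) - u.
The lower-order terms cancel, leaving the standard wave equation u_tt = u_ss.
Initial data for u: u(s,0) = y(s,0) = sin(s); u_t(s,0) = y_t(s,0) + y(s,0) = 0. The boundary conditions carry over: u(0,t) = u(π,t) = 0.
Solve for u:
  Using separation of variables u = X(s)T(t):
  Eigenfunctions: sin(ns), n = 1, 2, 3, ...
  General solution: u(s, t) = Σ [A_n cos(n t) + B_n sin(n t)] sin(ns)
  From u(s,0) = sin(s): A_1=1. From u_t(s,0) = 0: all B_n = 0.
Hence u(s,t) = sin(s)cos(t).
Transform back: y(s,t) = exp(-t)u(s,t).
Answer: y(s, t) = exp(-t)sin(s)cos(t)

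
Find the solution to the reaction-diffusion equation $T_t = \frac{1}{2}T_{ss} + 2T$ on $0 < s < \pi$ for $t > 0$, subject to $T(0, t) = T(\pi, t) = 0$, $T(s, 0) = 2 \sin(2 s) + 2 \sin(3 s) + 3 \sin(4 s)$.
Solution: Substitute $T = e^{2t}u$.
Then $T_t = e^{2t}(u_t + 2u)$, $T_{ss} = e^{2t}u_{ss}$; substituting and dividing by $e^{2t}$, the lower-order terms cancel: $u_t = \frac{1}{2}u_{ss}$ (standard heat equation).
Data for $u$: $u(s,0) = T(s,0) = 2 \sin(2 s) + 2 \sin(3 s) + 3 \sin(4 s)$. The boundary conditions carry over: $u(0,t) = u(\pi,t) = 0$.
Separating variables: $u = \sum c_n e^{-n^2t/2} \sin(ns)$. From $u(s,0) = 2 \sin(2 s) + 2 \sin(3 s) + 3 \sin(4 s)$: $c_2=2, c_3=2, c_4=3$.
So $u(s,t) = 2 e^{-2 t} \sin(2 s) + 3 e^{-8 t} \sin(4 s) + 2 e^{-9 t/2} \sin(3 s)$, and $T(s,t) = e^{2t}u(s,t)$.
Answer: $T(s, t) = 2 \sin(2 s) + 3 e^{-6 t} \sin(4 s) + 2 e^{-5 t/2} \sin(3 s)$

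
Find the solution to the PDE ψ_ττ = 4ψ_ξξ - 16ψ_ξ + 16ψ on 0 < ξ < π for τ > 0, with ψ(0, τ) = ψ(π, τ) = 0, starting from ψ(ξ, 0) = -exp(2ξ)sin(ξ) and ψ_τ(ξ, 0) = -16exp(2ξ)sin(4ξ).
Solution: Substitute ψ = exp(2ξ)u.
Then ψ_ξ = exp(2ξ)(u_ξ + 2u), ψ_ξξ = exp(2ξ)(u_ξξ + 4u_ξ + 4u), ψ_ττ = exp(2ξ)u_ττ; substituting and dividing by exp(2ξ), the lower-order terms cancel: u_ττ = 4u_ξξ (standard wave equation).
Data for u: u(ξ,0) = exp(-2ξ)ψ(ξ,0) = -sin(ξ); u_τ(ξ,0) = exp(-2ξ)ψ_τ(ξ,0) = -16sin(4ξ). The boundary conditions carry over: u(0,τ) = u(π,τ) = 0.
Separating variables: u = Σ [A_n cos(ω_n τ) + B_n sin(ω_n τ)] sin(nξ), ω_n = 2n. From ICs (B_n = velocity coefficient / ω_n): A_1=-1, B_4=-2.
So u(ξ,τ) = -sin(ξ)cos(2τ) - 2sin(4ξ)sin(8τ), and ψ(ξ,τ) = exp(2ξ)u(ξ,τ).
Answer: ψ(ξ, τ) = -exp(2ξ)sin(ξ)cos(2τ) - 2exp(2ξ)sin(4ξ)sin(8τ)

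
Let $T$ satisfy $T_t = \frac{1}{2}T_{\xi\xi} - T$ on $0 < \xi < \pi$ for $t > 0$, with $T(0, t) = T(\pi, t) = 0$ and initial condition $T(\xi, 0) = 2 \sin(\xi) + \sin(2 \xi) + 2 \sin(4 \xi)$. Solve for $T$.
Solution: Substitute $T = e^{-t}u$, i.e. $u = e^{t}T$.
By the product rule, $T_t = e^{-t}(u_t - u)$, $T_{\xi\xi} = e^{-t}u_{\xi\xi}$.
Substituting into the PDE and dividing by $e^{-t}$: $u_t - u = \frac{1}{2}u_{\xi\xi} - u$.
The lower-order terms cancel, leaving the standard heat equation $u_t = \frac{1}{2}u_{\xi\xi}$.
Initial data for $u$: $u(\xi,0) = T(\xi,0) = 2 \sin(\xi) + \sin(2 \xi) + 2 \sin(4 \xi)$. The boundary conditions carry over: $u(0,t) = u(\pi,t) = 0$.
Solve for $u$:
  Using separation of variables $u = X(\xi)G(t)$:
  Eigenfunctions: $\sin(n\xi)$, $n = 1, 2, 3, \ldots$
  General solution: $u(\xi, t) = \sum c_n \sin(n\xi) e^{-n^2 t/2}$
  Matching $u(\xi,0) = 2 \sin(\xi) + \sin(2 \xi) + 2 \sin(4 \xi)$ term by term: $c_1=2, c_2=1, c_4=2$.
Hence $u(\xi,t) = e^{-2 t} \sin(2 \xi) + 2 e^{-8 t} \sin(4 \xi) + 2 e^{-t/2} \sin(\xi)$.
Transform back: $T(\xi,t) = e^{-t}u(\xi,t)$.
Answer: $T(\xi, t) = e^{-3 t} \sin(2 \xi) + 2 e^{-9 t} \sin(4 \xi) + 2 e^{-3 t/2} \sin(\xi)$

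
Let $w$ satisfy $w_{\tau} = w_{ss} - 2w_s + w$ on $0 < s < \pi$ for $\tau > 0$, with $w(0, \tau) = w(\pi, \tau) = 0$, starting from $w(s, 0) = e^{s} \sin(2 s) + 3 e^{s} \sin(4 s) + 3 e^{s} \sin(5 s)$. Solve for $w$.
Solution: Substitute $w = e^{s}u$.
Then $w_s = e^{s}(u_s + u)$, $w_{ss} = e^{s}(u_{ss} + 2u_s + u)$, $w_{\tau} = e^{s}u_{\tau}$; substituting and dividing by $e^{s}$, the lower-order terms cancel: $u_{\tau} = u_{ss}$ (standard heat equation).
Data for $u$: $u(s,0) = e^{-s}w(s,0) = \sin(2 s) + 3 \sin(4 s) + 3 \sin(5 s)$. The boundary conditions carry over: $u(0,\tau) = u(\pi,\tau) = 0$.
Separating variables: $u = \sum c_n e^{-n^2\tau} \sin(ns)$. From $u(s,0) = \sin(2 s) + 3 \sin(4 s) + 3 \sin(5 s)$: $c_2=1, c_4=3, c_5=3$.
So $u(s,\tau) = e^{-4 \tau} \sin(2 s) + 3 e^{-16 \tau} \sin(4 s) + 3 e^{-25 \tau} \sin(5 s)$, and $w(s,\tau) = e^{s}u(s,\tau)$.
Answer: $w(s, \tau) = e^{-4 \tau} e^{s} \sin(2 s) + 3 e^{-16 \tau} e^{s} \sin(4 s) + 3 e^{-25 \tau} e^{s} \sin(5 s)$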